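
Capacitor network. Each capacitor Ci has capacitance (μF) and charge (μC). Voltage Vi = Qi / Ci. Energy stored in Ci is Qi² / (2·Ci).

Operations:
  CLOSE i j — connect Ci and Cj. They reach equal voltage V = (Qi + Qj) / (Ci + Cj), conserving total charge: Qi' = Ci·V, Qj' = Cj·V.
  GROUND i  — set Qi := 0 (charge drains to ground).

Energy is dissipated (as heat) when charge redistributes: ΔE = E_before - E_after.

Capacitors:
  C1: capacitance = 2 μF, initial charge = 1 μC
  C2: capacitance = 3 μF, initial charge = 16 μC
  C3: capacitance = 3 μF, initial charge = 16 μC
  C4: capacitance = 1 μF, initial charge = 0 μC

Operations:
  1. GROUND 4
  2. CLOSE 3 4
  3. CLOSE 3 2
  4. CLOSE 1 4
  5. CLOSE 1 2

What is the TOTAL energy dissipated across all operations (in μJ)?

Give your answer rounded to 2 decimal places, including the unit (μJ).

Answer: 21.48 μJ

Derivation:
Initial: C1(2μF, Q=1μC, V=0.50V), C2(3μF, Q=16μC, V=5.33V), C3(3μF, Q=16μC, V=5.33V), C4(1μF, Q=0μC, V=0.00V)
Op 1: GROUND 4: Q4=0; energy lost=0.000
Op 2: CLOSE 3-4: Q_total=16.00, C_total=4.00, V=4.00; Q3=12.00, Q4=4.00; dissipated=10.667
Op 3: CLOSE 3-2: Q_total=28.00, C_total=6.00, V=4.67; Q3=14.00, Q2=14.00; dissipated=1.333
Op 4: CLOSE 1-4: Q_total=5.00, C_total=3.00, V=1.67; Q1=3.33, Q4=1.67; dissipated=4.083
Op 5: CLOSE 1-2: Q_total=17.33, C_total=5.00, V=3.47; Q1=6.93, Q2=10.40; dissipated=5.400
Total dissipated: 21.483 μJ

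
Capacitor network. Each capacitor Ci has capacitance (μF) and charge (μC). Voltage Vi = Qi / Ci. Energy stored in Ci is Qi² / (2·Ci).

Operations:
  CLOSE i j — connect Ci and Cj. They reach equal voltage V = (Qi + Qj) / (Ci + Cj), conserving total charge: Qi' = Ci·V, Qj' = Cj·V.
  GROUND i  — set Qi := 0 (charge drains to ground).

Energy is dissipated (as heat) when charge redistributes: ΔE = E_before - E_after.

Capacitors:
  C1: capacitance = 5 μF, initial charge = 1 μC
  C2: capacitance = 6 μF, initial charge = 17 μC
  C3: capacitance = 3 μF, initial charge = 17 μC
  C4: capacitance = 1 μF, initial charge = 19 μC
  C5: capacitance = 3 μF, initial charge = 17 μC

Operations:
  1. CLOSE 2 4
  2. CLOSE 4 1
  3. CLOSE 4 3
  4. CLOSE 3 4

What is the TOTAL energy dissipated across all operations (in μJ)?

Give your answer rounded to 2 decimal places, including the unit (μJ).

Answer: 130.28 μJ

Derivation:
Initial: C1(5μF, Q=1μC, V=0.20V), C2(6μF, Q=17μC, V=2.83V), C3(3μF, Q=17μC, V=5.67V), C4(1μF, Q=19μC, V=19.00V), C5(3μF, Q=17μC, V=5.67V)
Op 1: CLOSE 2-4: Q_total=36.00, C_total=7.00, V=5.14; Q2=30.86, Q4=5.14; dissipated=112.012
Op 2: CLOSE 4-1: Q_total=6.14, C_total=6.00, V=1.02; Q4=1.02, Q1=5.12; dissipated=10.180
Op 3: CLOSE 4-3: Q_total=18.02, C_total=4.00, V=4.51; Q4=4.51, Q3=13.52; dissipated=8.084
Op 4: CLOSE 3-4: Q_total=18.02, C_total=4.00, V=4.51; Q3=13.52, Q4=4.51; dissipated=0.000
Total dissipated: 130.275 μJ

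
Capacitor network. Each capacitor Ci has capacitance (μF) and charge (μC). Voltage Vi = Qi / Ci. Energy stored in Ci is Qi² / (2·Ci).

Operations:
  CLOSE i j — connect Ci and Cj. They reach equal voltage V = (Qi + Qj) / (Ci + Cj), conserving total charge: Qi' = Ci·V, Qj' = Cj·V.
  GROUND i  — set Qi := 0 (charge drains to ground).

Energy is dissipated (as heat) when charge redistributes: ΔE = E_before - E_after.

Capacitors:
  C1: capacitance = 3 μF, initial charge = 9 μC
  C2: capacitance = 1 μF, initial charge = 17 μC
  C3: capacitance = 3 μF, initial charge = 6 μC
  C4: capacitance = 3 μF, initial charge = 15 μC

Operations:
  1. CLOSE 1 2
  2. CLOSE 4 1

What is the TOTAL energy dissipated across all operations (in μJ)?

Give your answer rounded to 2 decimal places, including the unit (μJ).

Initial: C1(3μF, Q=9μC, V=3.00V), C2(1μF, Q=17μC, V=17.00V), C3(3μF, Q=6μC, V=2.00V), C4(3μF, Q=15μC, V=5.00V)
Op 1: CLOSE 1-2: Q_total=26.00, C_total=4.00, V=6.50; Q1=19.50, Q2=6.50; dissipated=73.500
Op 2: CLOSE 4-1: Q_total=34.50, C_total=6.00, V=5.75; Q4=17.25, Q1=17.25; dissipated=1.688
Total dissipated: 75.188 μJ

Answer: 75.19 μJ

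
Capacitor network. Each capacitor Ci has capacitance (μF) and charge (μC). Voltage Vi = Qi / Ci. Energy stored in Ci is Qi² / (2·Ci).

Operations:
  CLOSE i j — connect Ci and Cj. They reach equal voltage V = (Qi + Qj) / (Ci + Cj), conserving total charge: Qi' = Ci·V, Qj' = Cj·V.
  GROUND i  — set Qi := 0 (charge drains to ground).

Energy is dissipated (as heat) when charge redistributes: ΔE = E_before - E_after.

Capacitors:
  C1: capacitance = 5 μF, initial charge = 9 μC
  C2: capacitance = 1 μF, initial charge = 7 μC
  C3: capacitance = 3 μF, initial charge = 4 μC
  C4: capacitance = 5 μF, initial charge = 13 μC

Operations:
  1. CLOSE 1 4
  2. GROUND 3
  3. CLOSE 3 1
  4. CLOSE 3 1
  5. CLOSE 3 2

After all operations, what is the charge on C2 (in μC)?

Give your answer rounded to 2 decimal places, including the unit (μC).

Initial: C1(5μF, Q=9μC, V=1.80V), C2(1μF, Q=7μC, V=7.00V), C3(3μF, Q=4μC, V=1.33V), C4(5μF, Q=13μC, V=2.60V)
Op 1: CLOSE 1-4: Q_total=22.00, C_total=10.00, V=2.20; Q1=11.00, Q4=11.00; dissipated=0.800
Op 2: GROUND 3: Q3=0; energy lost=2.667
Op 3: CLOSE 3-1: Q_total=11.00, C_total=8.00, V=1.38; Q3=4.12, Q1=6.88; dissipated=4.537
Op 4: CLOSE 3-1: Q_total=11.00, C_total=8.00, V=1.38; Q3=4.12, Q1=6.88; dissipated=0.000
Op 5: CLOSE 3-2: Q_total=11.12, C_total=4.00, V=2.78; Q3=8.34, Q2=2.78; dissipated=11.865
Final charges: Q1=6.88, Q2=2.78, Q3=8.34, Q4=11.00

Answer: 2.78 μC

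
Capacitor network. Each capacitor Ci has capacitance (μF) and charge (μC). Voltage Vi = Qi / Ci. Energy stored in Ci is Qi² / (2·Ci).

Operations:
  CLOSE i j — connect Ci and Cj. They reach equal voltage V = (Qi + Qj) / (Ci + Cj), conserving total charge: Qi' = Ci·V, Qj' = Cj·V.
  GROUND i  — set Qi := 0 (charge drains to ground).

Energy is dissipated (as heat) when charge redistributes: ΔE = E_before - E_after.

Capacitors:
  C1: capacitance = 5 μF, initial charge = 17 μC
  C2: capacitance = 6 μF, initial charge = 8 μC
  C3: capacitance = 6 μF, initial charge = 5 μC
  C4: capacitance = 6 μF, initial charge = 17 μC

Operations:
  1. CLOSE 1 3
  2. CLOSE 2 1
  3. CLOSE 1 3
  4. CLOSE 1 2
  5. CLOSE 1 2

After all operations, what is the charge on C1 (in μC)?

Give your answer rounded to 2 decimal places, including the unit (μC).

Answer: 8.63 μC

Derivation:
Initial: C1(5μF, Q=17μC, V=3.40V), C2(6μF, Q=8μC, V=1.33V), C3(6μF, Q=5μC, V=0.83V), C4(6μF, Q=17μC, V=2.83V)
Op 1: CLOSE 1-3: Q_total=22.00, C_total=11.00, V=2.00; Q1=10.00, Q3=12.00; dissipated=8.983
Op 2: CLOSE 2-1: Q_total=18.00, C_total=11.00, V=1.64; Q2=9.82, Q1=8.18; dissipated=0.606
Op 3: CLOSE 1-3: Q_total=20.18, C_total=11.00, V=1.83; Q1=9.17, Q3=11.01; dissipated=0.180
Op 4: CLOSE 1-2: Q_total=18.99, C_total=11.00, V=1.73; Q1=8.63, Q2=10.36; dissipated=0.054
Op 5: CLOSE 1-2: Q_total=18.99, C_total=11.00, V=1.73; Q1=8.63, Q2=10.36; dissipated=0.000
Final charges: Q1=8.63, Q2=10.36, Q3=11.01, Q4=17.00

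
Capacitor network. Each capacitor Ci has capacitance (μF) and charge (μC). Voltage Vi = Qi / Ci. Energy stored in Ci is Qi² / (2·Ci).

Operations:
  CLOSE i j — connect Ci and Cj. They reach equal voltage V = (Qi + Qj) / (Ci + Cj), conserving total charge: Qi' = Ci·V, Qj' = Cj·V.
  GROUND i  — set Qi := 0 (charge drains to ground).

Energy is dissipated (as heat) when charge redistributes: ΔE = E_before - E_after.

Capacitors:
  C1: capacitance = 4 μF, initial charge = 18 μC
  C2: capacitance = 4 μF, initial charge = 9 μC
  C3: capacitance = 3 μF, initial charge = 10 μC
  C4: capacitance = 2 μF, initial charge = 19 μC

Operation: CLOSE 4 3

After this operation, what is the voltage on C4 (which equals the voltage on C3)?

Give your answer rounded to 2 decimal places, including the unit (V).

Initial: C1(4μF, Q=18μC, V=4.50V), C2(4μF, Q=9μC, V=2.25V), C3(3μF, Q=10μC, V=3.33V), C4(2μF, Q=19μC, V=9.50V)
Op 1: CLOSE 4-3: Q_total=29.00, C_total=5.00, V=5.80; Q4=11.60, Q3=17.40; dissipated=22.817

Answer: 5.80 V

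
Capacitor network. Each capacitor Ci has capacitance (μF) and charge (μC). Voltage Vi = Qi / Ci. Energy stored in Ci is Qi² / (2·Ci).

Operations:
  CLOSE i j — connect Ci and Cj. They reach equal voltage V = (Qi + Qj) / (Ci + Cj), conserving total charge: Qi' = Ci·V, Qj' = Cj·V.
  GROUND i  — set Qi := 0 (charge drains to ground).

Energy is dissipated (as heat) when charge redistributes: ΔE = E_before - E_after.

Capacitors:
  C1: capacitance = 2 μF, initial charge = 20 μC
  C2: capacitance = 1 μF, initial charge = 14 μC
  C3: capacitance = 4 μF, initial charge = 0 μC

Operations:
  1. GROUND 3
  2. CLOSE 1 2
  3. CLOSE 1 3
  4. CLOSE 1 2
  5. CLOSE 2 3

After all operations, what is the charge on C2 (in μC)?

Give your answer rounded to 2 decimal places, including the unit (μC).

Answer: 4.28 μC

Derivation:
Initial: C1(2μF, Q=20μC, V=10.00V), C2(1μF, Q=14μC, V=14.00V), C3(4μF, Q=0μC, V=0.00V)
Op 1: GROUND 3: Q3=0; energy lost=0.000
Op 2: CLOSE 1-2: Q_total=34.00, C_total=3.00, V=11.33; Q1=22.67, Q2=11.33; dissipated=5.333
Op 3: CLOSE 1-3: Q_total=22.67, C_total=6.00, V=3.78; Q1=7.56, Q3=15.11; dissipated=85.630
Op 4: CLOSE 1-2: Q_total=18.89, C_total=3.00, V=6.30; Q1=12.59, Q2=6.30; dissipated=19.029
Op 5: CLOSE 2-3: Q_total=21.41, C_total=5.00, V=4.28; Q2=4.28, Q3=17.13; dissipated=2.537
Final charges: Q1=12.59, Q2=4.28, Q3=17.13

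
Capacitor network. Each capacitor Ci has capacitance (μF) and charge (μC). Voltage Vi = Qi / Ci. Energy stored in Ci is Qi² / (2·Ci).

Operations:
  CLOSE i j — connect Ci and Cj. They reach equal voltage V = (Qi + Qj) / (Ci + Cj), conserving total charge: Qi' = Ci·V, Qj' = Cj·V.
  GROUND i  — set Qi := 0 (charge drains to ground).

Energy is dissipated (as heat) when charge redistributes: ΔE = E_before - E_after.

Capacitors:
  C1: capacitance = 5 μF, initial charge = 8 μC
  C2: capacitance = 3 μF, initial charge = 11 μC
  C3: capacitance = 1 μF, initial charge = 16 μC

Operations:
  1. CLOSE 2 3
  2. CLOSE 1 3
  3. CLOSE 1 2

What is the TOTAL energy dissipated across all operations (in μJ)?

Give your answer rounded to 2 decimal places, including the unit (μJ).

Initial: C1(5μF, Q=8μC, V=1.60V), C2(3μF, Q=11μC, V=3.67V), C3(1μF, Q=16μC, V=16.00V)
Op 1: CLOSE 2-3: Q_total=27.00, C_total=4.00, V=6.75; Q2=20.25, Q3=6.75; dissipated=57.042
Op 2: CLOSE 1-3: Q_total=14.75, C_total=6.00, V=2.46; Q1=12.29, Q3=2.46; dissipated=11.051
Op 3: CLOSE 1-2: Q_total=32.54, C_total=8.00, V=4.07; Q1=20.34, Q2=12.20; dissipated=17.267
Total dissipated: 85.360 μJ

Answer: 85.36 μJ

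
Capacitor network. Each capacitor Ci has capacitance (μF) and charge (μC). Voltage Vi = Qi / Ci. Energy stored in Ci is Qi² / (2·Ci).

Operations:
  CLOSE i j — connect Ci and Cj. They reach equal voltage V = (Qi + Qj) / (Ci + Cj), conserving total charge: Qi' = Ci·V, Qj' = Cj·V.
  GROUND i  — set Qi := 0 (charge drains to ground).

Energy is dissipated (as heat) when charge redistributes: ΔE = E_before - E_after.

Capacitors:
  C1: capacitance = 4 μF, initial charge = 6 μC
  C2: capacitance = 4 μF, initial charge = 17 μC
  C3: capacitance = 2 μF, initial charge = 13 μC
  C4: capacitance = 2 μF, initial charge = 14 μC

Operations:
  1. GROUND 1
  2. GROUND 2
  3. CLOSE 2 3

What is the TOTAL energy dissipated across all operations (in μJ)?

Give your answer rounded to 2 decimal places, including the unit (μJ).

Answer: 68.79 μJ

Derivation:
Initial: C1(4μF, Q=6μC, V=1.50V), C2(4μF, Q=17μC, V=4.25V), C3(2μF, Q=13μC, V=6.50V), C4(2μF, Q=14μC, V=7.00V)
Op 1: GROUND 1: Q1=0; energy lost=4.500
Op 2: GROUND 2: Q2=0; energy lost=36.125
Op 3: CLOSE 2-3: Q_total=13.00, C_total=6.00, V=2.17; Q2=8.67, Q3=4.33; dissipated=28.167
Total dissipated: 68.792 μJ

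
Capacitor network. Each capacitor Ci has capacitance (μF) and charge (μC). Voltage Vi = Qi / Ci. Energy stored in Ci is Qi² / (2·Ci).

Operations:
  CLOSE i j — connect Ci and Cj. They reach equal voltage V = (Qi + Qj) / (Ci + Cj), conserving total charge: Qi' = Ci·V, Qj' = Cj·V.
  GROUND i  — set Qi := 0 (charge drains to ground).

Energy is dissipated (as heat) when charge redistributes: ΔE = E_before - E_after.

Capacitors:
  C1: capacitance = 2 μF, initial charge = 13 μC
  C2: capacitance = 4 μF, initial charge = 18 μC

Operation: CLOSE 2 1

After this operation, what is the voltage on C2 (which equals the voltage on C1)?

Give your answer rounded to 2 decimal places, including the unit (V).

Initial: C1(2μF, Q=13μC, V=6.50V), C2(4μF, Q=18μC, V=4.50V)
Op 1: CLOSE 2-1: Q_total=31.00, C_total=6.00, V=5.17; Q2=20.67, Q1=10.33; dissipated=2.667

Answer: 5.17 V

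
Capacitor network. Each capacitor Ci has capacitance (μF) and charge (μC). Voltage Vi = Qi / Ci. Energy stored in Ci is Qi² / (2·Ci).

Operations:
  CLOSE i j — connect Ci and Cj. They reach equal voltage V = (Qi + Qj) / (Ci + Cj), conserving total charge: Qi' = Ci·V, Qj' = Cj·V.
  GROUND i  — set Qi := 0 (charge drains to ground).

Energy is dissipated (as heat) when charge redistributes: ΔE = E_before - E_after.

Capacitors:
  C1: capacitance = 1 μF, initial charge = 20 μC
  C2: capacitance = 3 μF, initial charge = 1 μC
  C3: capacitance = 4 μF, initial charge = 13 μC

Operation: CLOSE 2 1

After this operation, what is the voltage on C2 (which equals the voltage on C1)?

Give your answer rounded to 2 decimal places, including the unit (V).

Initial: C1(1μF, Q=20μC, V=20.00V), C2(3μF, Q=1μC, V=0.33V), C3(4μF, Q=13μC, V=3.25V)
Op 1: CLOSE 2-1: Q_total=21.00, C_total=4.00, V=5.25; Q2=15.75, Q1=5.25; dissipated=145.042

Answer: 5.25 V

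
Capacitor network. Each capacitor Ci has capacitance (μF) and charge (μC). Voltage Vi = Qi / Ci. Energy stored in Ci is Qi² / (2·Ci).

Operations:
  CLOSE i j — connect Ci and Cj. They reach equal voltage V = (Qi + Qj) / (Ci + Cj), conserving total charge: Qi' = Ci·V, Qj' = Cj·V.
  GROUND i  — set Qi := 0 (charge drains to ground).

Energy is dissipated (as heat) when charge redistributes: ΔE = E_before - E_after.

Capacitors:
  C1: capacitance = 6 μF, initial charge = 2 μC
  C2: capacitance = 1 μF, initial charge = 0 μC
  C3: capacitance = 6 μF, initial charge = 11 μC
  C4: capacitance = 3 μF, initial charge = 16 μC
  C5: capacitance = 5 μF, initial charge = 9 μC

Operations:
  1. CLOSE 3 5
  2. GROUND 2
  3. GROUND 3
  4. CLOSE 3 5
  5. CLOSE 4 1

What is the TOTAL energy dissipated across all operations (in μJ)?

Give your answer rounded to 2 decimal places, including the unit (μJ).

Initial: C1(6μF, Q=2μC, V=0.33V), C2(1μF, Q=0μC, V=0.00V), C3(6μF, Q=11μC, V=1.83V), C4(3μF, Q=16μC, V=5.33V), C5(5μF, Q=9μC, V=1.80V)
Op 1: CLOSE 3-5: Q_total=20.00, C_total=11.00, V=1.82; Q3=10.91, Q5=9.09; dissipated=0.002
Op 2: GROUND 2: Q2=0; energy lost=0.000
Op 3: GROUND 3: Q3=0; energy lost=9.917
Op 4: CLOSE 3-5: Q_total=9.09, C_total=11.00, V=0.83; Q3=4.96, Q5=4.13; dissipated=4.508
Op 5: CLOSE 4-1: Q_total=18.00, C_total=9.00, V=2.00; Q4=6.00, Q1=12.00; dissipated=25.000
Total dissipated: 39.427 μJ

Answer: 39.43 μJ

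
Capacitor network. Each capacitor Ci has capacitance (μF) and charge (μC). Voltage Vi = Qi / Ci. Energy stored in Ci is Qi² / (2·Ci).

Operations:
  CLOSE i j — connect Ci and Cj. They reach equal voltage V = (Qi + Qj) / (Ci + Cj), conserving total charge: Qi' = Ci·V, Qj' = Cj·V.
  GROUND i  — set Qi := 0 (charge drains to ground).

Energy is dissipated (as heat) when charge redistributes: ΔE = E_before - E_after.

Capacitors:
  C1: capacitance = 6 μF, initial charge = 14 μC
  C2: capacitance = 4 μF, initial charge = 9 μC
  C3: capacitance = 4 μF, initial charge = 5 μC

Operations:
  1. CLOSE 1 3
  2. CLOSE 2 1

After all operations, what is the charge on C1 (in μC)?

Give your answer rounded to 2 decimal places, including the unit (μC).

Initial: C1(6μF, Q=14μC, V=2.33V), C2(4μF, Q=9μC, V=2.25V), C3(4μF, Q=5μC, V=1.25V)
Op 1: CLOSE 1-3: Q_total=19.00, C_total=10.00, V=1.90; Q1=11.40, Q3=7.60; dissipated=1.408
Op 2: CLOSE 2-1: Q_total=20.40, C_total=10.00, V=2.04; Q2=8.16, Q1=12.24; dissipated=0.147
Final charges: Q1=12.24, Q2=8.16, Q3=7.60

Answer: 12.24 μC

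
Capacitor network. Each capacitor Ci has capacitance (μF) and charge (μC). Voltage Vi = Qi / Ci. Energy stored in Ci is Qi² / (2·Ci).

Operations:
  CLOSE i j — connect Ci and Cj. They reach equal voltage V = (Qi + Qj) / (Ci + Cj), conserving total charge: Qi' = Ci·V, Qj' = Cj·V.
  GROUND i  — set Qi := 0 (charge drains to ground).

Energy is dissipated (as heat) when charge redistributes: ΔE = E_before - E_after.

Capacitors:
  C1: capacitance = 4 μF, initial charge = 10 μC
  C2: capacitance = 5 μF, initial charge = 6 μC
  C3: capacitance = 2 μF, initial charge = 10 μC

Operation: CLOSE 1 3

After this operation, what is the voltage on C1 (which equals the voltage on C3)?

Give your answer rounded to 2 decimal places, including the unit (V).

Answer: 3.33 V

Derivation:
Initial: C1(4μF, Q=10μC, V=2.50V), C2(5μF, Q=6μC, V=1.20V), C3(2μF, Q=10μC, V=5.00V)
Op 1: CLOSE 1-3: Q_total=20.00, C_total=6.00, V=3.33; Q1=13.33, Q3=6.67; dissipated=4.167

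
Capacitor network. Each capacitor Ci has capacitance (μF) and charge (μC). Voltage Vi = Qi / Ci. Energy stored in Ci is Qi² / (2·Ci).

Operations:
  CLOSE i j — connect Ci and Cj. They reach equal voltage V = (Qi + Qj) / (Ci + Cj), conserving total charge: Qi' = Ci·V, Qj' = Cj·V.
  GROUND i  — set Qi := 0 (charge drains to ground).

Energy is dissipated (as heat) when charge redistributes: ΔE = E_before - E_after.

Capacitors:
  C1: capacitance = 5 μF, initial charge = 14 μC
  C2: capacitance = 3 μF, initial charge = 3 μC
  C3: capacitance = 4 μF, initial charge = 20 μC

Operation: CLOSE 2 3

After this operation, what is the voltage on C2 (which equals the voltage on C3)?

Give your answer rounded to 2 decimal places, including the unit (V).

Initial: C1(5μF, Q=14μC, V=2.80V), C2(3μF, Q=3μC, V=1.00V), C3(4μF, Q=20μC, V=5.00V)
Op 1: CLOSE 2-3: Q_total=23.00, C_total=7.00, V=3.29; Q2=9.86, Q3=13.14; dissipated=13.714

Answer: 3.29 V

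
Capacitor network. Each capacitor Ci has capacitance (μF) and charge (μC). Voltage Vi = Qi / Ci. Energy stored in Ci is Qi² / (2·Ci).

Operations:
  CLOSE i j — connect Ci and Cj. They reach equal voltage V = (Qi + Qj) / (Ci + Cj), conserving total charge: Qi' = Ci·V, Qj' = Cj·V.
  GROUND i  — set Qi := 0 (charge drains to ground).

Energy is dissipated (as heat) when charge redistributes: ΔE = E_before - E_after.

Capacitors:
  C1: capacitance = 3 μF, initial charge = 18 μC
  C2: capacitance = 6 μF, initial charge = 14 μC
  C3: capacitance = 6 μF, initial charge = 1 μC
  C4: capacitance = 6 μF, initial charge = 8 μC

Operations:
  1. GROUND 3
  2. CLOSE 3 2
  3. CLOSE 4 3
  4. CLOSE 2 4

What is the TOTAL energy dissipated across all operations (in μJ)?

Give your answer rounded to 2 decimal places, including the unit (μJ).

Answer: 8.30 μJ

Derivation:
Initial: C1(3μF, Q=18μC, V=6.00V), C2(6μF, Q=14μC, V=2.33V), C3(6μF, Q=1μC, V=0.17V), C4(6μF, Q=8μC, V=1.33V)
Op 1: GROUND 3: Q3=0; energy lost=0.083
Op 2: CLOSE 3-2: Q_total=14.00, C_total=12.00, V=1.17; Q3=7.00, Q2=7.00; dissipated=8.167
Op 3: CLOSE 4-3: Q_total=15.00, C_total=12.00, V=1.25; Q4=7.50, Q3=7.50; dissipated=0.042
Op 4: CLOSE 2-4: Q_total=14.50, C_total=12.00, V=1.21; Q2=7.25, Q4=7.25; dissipated=0.010
Total dissipated: 8.302 μJ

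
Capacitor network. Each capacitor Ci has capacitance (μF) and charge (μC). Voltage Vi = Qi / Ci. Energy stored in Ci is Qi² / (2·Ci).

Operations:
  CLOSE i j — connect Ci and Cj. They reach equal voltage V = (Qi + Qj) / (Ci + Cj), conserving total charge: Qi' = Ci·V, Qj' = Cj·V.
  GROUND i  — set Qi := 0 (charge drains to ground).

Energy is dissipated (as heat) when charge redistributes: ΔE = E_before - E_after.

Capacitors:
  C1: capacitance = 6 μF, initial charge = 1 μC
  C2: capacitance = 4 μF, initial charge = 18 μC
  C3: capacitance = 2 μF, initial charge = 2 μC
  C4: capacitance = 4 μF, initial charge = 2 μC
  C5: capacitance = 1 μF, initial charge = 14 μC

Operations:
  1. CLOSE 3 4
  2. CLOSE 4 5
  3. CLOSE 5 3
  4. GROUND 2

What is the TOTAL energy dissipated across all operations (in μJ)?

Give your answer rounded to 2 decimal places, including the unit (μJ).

Answer: 114.15 μJ

Derivation:
Initial: C1(6μF, Q=1μC, V=0.17V), C2(4μF, Q=18μC, V=4.50V), C3(2μF, Q=2μC, V=1.00V), C4(4μF, Q=2μC, V=0.50V), C5(1μF, Q=14μC, V=14.00V)
Op 1: CLOSE 3-4: Q_total=4.00, C_total=6.00, V=0.67; Q3=1.33, Q4=2.67; dissipated=0.167
Op 2: CLOSE 4-5: Q_total=16.67, C_total=5.00, V=3.33; Q4=13.33, Q5=3.33; dissipated=71.111
Op 3: CLOSE 5-3: Q_total=4.67, C_total=3.00, V=1.56; Q5=1.56, Q3=3.11; dissipated=2.370
Op 4: GROUND 2: Q2=0; energy lost=40.500
Total dissipated: 114.148 μJ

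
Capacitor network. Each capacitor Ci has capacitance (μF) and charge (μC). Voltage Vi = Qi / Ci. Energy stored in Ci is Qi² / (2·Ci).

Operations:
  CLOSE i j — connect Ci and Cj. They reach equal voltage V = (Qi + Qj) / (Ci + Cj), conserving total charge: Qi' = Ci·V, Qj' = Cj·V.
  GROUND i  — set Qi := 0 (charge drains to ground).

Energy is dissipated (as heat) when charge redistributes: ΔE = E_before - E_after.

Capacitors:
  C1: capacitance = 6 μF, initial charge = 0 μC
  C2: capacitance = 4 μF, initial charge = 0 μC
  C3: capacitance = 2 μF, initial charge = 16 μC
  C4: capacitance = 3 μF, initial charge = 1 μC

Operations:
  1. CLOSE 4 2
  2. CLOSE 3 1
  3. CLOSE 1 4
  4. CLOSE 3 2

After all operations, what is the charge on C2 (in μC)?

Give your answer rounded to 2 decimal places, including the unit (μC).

Answer: 3.05 μC

Derivation:
Initial: C1(6μF, Q=0μC, V=0.00V), C2(4μF, Q=0μC, V=0.00V), C3(2μF, Q=16μC, V=8.00V), C4(3μF, Q=1μC, V=0.33V)
Op 1: CLOSE 4-2: Q_total=1.00, C_total=7.00, V=0.14; Q4=0.43, Q2=0.57; dissipated=0.095
Op 2: CLOSE 3-1: Q_total=16.00, C_total=8.00, V=2.00; Q3=4.00, Q1=12.00; dissipated=48.000
Op 3: CLOSE 1-4: Q_total=12.43, C_total=9.00, V=1.38; Q1=8.29, Q4=4.14; dissipated=3.449
Op 4: CLOSE 3-2: Q_total=4.57, C_total=6.00, V=0.76; Q3=1.52, Q2=3.05; dissipated=2.299
Final charges: Q1=8.29, Q2=3.05, Q3=1.52, Q4=4.14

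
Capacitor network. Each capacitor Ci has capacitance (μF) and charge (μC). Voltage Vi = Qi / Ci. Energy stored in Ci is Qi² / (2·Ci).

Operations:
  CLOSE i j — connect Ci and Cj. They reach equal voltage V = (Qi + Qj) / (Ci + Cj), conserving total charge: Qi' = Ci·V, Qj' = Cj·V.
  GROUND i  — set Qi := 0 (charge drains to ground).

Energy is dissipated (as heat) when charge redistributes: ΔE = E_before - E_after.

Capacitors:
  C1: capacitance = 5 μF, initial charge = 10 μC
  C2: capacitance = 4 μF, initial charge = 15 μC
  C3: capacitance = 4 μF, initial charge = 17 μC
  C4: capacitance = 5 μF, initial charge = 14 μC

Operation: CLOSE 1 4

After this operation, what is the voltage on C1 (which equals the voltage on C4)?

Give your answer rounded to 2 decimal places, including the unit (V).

Initial: C1(5μF, Q=10μC, V=2.00V), C2(4μF, Q=15μC, V=3.75V), C3(4μF, Q=17μC, V=4.25V), C4(5μF, Q=14μC, V=2.80V)
Op 1: CLOSE 1-4: Q_total=24.00, C_total=10.00, V=2.40; Q1=12.00, Q4=12.00; dissipated=0.800

Answer: 2.40 V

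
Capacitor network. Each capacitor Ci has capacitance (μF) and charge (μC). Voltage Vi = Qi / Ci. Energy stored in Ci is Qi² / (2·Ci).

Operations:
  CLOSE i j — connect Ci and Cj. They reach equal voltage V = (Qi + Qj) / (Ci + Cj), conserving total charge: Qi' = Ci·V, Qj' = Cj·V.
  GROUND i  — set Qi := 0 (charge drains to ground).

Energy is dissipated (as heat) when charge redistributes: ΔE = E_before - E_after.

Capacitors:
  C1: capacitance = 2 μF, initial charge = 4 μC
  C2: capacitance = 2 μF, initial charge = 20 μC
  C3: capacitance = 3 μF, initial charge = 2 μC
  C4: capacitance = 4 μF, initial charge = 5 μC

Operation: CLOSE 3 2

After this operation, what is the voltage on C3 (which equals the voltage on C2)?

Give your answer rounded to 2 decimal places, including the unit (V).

Answer: 4.40 V

Derivation:
Initial: C1(2μF, Q=4μC, V=2.00V), C2(2μF, Q=20μC, V=10.00V), C3(3μF, Q=2μC, V=0.67V), C4(4μF, Q=5μC, V=1.25V)
Op 1: CLOSE 3-2: Q_total=22.00, C_total=5.00, V=4.40; Q3=13.20, Q2=8.80; dissipated=52.267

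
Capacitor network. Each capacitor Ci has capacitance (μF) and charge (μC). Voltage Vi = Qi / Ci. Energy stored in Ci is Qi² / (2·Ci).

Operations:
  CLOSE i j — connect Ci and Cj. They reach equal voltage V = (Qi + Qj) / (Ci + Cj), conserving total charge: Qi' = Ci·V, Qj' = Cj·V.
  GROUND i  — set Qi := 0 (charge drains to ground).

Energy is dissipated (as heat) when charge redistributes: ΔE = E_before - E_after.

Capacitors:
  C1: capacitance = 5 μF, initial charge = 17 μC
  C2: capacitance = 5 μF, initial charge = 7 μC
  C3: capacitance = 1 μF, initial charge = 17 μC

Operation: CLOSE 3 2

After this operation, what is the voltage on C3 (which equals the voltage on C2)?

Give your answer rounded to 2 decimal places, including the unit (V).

Answer: 4.00 V

Derivation:
Initial: C1(5μF, Q=17μC, V=3.40V), C2(5μF, Q=7μC, V=1.40V), C3(1μF, Q=17μC, V=17.00V)
Op 1: CLOSE 3-2: Q_total=24.00, C_total=6.00, V=4.00; Q3=4.00, Q2=20.00; dissipated=101.400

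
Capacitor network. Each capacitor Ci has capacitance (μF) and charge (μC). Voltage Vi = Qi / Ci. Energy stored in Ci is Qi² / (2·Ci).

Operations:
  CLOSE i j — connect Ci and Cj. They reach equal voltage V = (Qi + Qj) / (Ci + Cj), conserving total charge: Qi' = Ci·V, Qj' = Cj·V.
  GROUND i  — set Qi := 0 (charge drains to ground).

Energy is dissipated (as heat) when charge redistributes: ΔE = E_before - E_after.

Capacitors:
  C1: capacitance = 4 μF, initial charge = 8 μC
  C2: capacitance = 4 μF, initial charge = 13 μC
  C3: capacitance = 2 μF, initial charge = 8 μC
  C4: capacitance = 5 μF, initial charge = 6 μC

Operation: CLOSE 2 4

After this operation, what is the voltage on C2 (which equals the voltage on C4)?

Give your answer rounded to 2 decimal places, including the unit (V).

Initial: C1(4μF, Q=8μC, V=2.00V), C2(4μF, Q=13μC, V=3.25V), C3(2μF, Q=8μC, V=4.00V), C4(5μF, Q=6μC, V=1.20V)
Op 1: CLOSE 2-4: Q_total=19.00, C_total=9.00, V=2.11; Q2=8.44, Q4=10.56; dissipated=4.669

Answer: 2.11 V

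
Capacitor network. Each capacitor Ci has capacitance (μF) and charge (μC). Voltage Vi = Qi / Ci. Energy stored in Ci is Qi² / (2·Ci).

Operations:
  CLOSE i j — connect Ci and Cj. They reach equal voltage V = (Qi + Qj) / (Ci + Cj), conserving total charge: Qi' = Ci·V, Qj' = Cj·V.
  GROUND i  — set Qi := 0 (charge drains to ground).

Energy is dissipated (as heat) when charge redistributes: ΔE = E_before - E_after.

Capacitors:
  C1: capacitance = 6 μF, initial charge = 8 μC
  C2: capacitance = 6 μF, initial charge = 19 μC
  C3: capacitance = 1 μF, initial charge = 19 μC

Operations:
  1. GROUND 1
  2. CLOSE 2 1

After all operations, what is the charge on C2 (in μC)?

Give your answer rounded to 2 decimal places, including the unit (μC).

Initial: C1(6μF, Q=8μC, V=1.33V), C2(6μF, Q=19μC, V=3.17V), C3(1μF, Q=19μC, V=19.00V)
Op 1: GROUND 1: Q1=0; energy lost=5.333
Op 2: CLOSE 2-1: Q_total=19.00, C_total=12.00, V=1.58; Q2=9.50, Q1=9.50; dissipated=15.042
Final charges: Q1=9.50, Q2=9.50, Q3=19.00

Answer: 9.50 μC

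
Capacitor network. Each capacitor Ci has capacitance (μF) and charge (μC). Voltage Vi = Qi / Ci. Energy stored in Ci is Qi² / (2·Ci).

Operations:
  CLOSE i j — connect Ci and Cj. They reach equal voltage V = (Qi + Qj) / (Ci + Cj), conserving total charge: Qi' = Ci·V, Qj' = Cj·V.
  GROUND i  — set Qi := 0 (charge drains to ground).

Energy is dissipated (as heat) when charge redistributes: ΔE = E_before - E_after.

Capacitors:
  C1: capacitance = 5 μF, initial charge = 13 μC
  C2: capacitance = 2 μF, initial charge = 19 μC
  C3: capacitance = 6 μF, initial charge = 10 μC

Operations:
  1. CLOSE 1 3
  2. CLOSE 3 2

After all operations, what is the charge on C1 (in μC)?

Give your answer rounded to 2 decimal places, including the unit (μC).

Initial: C1(5μF, Q=13μC, V=2.60V), C2(2μF, Q=19μC, V=9.50V), C3(6μF, Q=10μC, V=1.67V)
Op 1: CLOSE 1-3: Q_total=23.00, C_total=11.00, V=2.09; Q1=10.45, Q3=12.55; dissipated=1.188
Op 2: CLOSE 3-2: Q_total=31.55, C_total=8.00, V=3.94; Q3=23.66, Q2=7.89; dissipated=41.171
Final charges: Q1=10.45, Q2=7.89, Q3=23.66

Answer: 10.45 μC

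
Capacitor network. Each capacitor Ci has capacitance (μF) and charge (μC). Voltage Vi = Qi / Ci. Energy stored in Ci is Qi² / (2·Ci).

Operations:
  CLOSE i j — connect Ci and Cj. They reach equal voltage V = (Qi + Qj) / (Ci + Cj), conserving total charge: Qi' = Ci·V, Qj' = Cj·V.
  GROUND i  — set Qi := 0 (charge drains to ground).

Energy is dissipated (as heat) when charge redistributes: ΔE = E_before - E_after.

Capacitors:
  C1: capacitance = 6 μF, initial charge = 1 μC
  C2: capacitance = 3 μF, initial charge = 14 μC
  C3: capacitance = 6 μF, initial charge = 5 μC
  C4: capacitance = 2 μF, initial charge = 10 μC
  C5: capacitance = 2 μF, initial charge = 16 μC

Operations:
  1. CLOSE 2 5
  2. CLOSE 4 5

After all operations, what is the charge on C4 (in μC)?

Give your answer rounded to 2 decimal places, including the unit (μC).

Initial: C1(6μF, Q=1μC, V=0.17V), C2(3μF, Q=14μC, V=4.67V), C3(6μF, Q=5μC, V=0.83V), C4(2μF, Q=10μC, V=5.00V), C5(2μF, Q=16μC, V=8.00V)
Op 1: CLOSE 2-5: Q_total=30.00, C_total=5.00, V=6.00; Q2=18.00, Q5=12.00; dissipated=6.667
Op 2: CLOSE 4-5: Q_total=22.00, C_total=4.00, V=5.50; Q4=11.00, Q5=11.00; dissipated=0.500
Final charges: Q1=1.00, Q2=18.00, Q3=5.00, Q4=11.00, Q5=11.00

Answer: 11.00 μC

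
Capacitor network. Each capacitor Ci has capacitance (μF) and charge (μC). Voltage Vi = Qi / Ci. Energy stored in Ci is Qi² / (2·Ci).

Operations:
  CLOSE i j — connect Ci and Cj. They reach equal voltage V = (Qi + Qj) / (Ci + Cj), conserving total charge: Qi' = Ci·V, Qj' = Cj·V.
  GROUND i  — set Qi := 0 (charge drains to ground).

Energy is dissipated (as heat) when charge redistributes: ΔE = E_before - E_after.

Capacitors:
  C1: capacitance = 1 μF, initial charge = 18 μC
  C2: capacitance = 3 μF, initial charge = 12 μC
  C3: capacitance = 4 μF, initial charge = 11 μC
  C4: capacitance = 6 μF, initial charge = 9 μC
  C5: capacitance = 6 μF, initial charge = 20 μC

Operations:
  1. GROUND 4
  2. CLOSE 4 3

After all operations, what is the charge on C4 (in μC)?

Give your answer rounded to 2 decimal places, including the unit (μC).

Initial: C1(1μF, Q=18μC, V=18.00V), C2(3μF, Q=12μC, V=4.00V), C3(4μF, Q=11μC, V=2.75V), C4(6μF, Q=9μC, V=1.50V), C5(6μF, Q=20μC, V=3.33V)
Op 1: GROUND 4: Q4=0; energy lost=6.750
Op 2: CLOSE 4-3: Q_total=11.00, C_total=10.00, V=1.10; Q4=6.60, Q3=4.40; dissipated=9.075
Final charges: Q1=18.00, Q2=12.00, Q3=4.40, Q4=6.60, Q5=20.00

Answer: 6.60 μC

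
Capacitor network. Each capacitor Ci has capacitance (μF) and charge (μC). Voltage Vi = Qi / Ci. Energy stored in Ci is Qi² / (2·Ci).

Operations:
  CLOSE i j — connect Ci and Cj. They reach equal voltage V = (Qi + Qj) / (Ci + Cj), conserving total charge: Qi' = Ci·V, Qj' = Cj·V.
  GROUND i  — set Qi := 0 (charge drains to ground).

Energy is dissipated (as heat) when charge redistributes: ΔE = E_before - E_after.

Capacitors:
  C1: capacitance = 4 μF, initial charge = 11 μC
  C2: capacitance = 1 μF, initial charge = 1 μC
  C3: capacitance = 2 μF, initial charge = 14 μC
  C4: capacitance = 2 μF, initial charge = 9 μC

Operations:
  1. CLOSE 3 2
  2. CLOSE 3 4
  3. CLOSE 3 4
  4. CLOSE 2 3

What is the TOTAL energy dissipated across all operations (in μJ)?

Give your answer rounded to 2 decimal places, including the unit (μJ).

Initial: C1(4μF, Q=11μC, V=2.75V), C2(1μF, Q=1μC, V=1.00V), C3(2μF, Q=14μC, V=7.00V), C4(2μF, Q=9μC, V=4.50V)
Op 1: CLOSE 3-2: Q_total=15.00, C_total=3.00, V=5.00; Q3=10.00, Q2=5.00; dissipated=12.000
Op 2: CLOSE 3-4: Q_total=19.00, C_total=4.00, V=4.75; Q3=9.50, Q4=9.50; dissipated=0.125
Op 3: CLOSE 3-4: Q_total=19.00, C_total=4.00, V=4.75; Q3=9.50, Q4=9.50; dissipated=0.000
Op 4: CLOSE 2-3: Q_total=14.50, C_total=3.00, V=4.83; Q2=4.83, Q3=9.67; dissipated=0.021
Total dissipated: 12.146 μJ

Answer: 12.15 μJ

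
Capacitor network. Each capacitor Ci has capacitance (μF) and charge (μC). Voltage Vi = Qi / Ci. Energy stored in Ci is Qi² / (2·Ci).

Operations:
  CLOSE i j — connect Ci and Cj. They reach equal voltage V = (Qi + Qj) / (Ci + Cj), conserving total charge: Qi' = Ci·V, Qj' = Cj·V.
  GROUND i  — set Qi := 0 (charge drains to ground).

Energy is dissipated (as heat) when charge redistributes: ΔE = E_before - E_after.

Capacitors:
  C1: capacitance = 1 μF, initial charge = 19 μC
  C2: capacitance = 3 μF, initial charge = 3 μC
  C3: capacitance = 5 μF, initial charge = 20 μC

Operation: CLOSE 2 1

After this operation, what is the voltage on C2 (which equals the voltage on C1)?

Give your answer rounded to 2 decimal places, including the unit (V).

Initial: C1(1μF, Q=19μC, V=19.00V), C2(3μF, Q=3μC, V=1.00V), C3(5μF, Q=20μC, V=4.00V)
Op 1: CLOSE 2-1: Q_total=22.00, C_total=4.00, V=5.50; Q2=16.50, Q1=5.50; dissipated=121.500

Answer: 5.50 V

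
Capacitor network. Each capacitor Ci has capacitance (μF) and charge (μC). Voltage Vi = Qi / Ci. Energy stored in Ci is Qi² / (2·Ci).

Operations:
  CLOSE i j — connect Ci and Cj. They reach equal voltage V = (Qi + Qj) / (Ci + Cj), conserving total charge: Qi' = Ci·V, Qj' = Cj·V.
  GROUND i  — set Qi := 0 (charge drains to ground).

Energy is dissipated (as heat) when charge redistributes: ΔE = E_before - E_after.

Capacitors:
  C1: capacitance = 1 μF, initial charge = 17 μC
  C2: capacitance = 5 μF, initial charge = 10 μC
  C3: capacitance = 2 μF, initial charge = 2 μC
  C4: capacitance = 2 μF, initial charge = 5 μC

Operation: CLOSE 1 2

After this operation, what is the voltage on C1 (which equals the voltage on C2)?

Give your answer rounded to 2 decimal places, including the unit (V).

Initial: C1(1μF, Q=17μC, V=17.00V), C2(5μF, Q=10μC, V=2.00V), C3(2μF, Q=2μC, V=1.00V), C4(2μF, Q=5μC, V=2.50V)
Op 1: CLOSE 1-2: Q_total=27.00, C_total=6.00, V=4.50; Q1=4.50, Q2=22.50; dissipated=93.750

Answer: 4.50 V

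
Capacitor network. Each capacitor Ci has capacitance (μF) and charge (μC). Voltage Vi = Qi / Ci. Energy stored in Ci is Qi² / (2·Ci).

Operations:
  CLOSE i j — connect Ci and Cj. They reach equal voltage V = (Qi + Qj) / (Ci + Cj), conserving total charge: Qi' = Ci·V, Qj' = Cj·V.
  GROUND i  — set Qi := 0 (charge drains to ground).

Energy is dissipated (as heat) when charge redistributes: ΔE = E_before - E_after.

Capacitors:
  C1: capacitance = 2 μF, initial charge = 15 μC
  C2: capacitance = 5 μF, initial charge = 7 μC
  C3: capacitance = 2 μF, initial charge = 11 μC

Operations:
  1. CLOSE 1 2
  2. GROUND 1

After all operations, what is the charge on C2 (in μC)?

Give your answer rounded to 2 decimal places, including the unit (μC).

Answer: 15.71 μC

Derivation:
Initial: C1(2μF, Q=15μC, V=7.50V), C2(5μF, Q=7μC, V=1.40V), C3(2μF, Q=11μC, V=5.50V)
Op 1: CLOSE 1-2: Q_total=22.00, C_total=7.00, V=3.14; Q1=6.29, Q2=15.71; dissipated=26.579
Op 2: GROUND 1: Q1=0; energy lost=9.878
Final charges: Q1=0.00, Q2=15.71, Q3=11.00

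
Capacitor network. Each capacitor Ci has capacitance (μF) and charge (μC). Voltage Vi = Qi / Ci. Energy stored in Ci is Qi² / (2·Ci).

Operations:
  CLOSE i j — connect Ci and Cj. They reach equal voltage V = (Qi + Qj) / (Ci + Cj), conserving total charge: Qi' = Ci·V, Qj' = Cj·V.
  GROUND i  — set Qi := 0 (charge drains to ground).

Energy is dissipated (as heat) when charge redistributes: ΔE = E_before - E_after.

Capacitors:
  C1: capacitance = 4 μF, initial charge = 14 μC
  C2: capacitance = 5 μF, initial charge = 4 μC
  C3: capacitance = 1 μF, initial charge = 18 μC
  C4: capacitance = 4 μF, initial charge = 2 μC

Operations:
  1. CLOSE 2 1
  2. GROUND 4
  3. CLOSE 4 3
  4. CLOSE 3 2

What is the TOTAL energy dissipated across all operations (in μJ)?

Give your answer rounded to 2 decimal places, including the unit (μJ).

Initial: C1(4μF, Q=14μC, V=3.50V), C2(5μF, Q=4μC, V=0.80V), C3(1μF, Q=18μC, V=18.00V), C4(4μF, Q=2μC, V=0.50V)
Op 1: CLOSE 2-1: Q_total=18.00, C_total=9.00, V=2.00; Q2=10.00, Q1=8.00; dissipated=8.100
Op 2: GROUND 4: Q4=0; energy lost=0.500
Op 3: CLOSE 4-3: Q_total=18.00, C_total=5.00, V=3.60; Q4=14.40, Q3=3.60; dissipated=129.600
Op 4: CLOSE 3-2: Q_total=13.60, C_total=6.00, V=2.27; Q3=2.27, Q2=11.33; dissipated=1.067
Total dissipated: 139.267 μJ

Answer: 139.27 μJ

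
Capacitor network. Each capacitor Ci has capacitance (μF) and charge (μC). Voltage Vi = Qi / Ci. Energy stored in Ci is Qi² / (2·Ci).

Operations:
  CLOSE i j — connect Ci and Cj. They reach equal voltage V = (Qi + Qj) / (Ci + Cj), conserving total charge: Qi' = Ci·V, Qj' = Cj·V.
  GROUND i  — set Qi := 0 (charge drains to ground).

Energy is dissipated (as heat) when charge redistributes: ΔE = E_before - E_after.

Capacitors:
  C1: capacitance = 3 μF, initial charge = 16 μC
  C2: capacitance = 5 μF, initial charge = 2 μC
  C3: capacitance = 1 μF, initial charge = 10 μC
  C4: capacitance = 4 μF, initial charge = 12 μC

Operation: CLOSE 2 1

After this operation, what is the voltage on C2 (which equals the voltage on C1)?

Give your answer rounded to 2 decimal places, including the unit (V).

Initial: C1(3μF, Q=16μC, V=5.33V), C2(5μF, Q=2μC, V=0.40V), C3(1μF, Q=10μC, V=10.00V), C4(4μF, Q=12μC, V=3.00V)
Op 1: CLOSE 2-1: Q_total=18.00, C_total=8.00, V=2.25; Q2=11.25, Q1=6.75; dissipated=22.817

Answer: 2.25 V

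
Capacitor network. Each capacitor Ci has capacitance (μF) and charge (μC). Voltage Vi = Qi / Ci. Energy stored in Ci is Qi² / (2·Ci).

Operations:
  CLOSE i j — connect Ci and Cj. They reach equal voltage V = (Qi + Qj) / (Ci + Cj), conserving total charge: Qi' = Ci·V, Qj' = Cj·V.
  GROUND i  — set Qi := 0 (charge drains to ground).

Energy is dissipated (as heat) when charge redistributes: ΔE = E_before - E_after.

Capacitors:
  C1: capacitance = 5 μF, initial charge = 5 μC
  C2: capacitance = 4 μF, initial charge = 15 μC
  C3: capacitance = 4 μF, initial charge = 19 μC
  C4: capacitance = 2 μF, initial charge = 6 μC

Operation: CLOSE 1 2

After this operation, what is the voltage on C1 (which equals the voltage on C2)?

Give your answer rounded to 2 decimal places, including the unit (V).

Answer: 2.22 V

Derivation:
Initial: C1(5μF, Q=5μC, V=1.00V), C2(4μF, Q=15μC, V=3.75V), C3(4μF, Q=19μC, V=4.75V), C4(2μF, Q=6μC, V=3.00V)
Op 1: CLOSE 1-2: Q_total=20.00, C_total=9.00, V=2.22; Q1=11.11, Q2=8.89; dissipated=8.403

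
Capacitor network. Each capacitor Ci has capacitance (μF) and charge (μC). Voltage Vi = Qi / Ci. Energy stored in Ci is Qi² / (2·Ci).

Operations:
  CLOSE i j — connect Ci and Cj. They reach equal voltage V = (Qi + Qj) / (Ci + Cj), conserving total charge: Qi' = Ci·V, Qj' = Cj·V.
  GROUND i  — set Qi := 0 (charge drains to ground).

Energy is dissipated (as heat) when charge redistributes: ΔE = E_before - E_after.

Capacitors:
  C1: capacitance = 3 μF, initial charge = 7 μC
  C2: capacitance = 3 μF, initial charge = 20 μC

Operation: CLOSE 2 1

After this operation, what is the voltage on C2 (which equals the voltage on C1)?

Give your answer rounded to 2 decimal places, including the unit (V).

Initial: C1(3μF, Q=7μC, V=2.33V), C2(3μF, Q=20μC, V=6.67V)
Op 1: CLOSE 2-1: Q_total=27.00, C_total=6.00, V=4.50; Q2=13.50, Q1=13.50; dissipated=14.083

Answer: 4.50 V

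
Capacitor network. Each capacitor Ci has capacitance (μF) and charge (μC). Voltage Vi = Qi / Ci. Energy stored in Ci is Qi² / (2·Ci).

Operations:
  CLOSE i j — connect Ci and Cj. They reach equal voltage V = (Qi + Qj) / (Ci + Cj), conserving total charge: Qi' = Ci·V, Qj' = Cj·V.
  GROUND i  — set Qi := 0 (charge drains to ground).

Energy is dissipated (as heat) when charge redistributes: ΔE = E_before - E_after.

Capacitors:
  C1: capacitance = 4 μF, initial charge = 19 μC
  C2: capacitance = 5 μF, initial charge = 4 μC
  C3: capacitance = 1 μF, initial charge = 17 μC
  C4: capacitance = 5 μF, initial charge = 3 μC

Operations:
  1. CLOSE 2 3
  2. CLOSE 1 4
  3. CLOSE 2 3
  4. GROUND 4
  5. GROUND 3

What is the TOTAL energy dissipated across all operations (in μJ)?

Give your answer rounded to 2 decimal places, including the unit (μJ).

Initial: C1(4μF, Q=19μC, V=4.75V), C2(5μF, Q=4μC, V=0.80V), C3(1μF, Q=17μC, V=17.00V), C4(5μF, Q=3μC, V=0.60V)
Op 1: CLOSE 2-3: Q_total=21.00, C_total=6.00, V=3.50; Q2=17.50, Q3=3.50; dissipated=109.350
Op 2: CLOSE 1-4: Q_total=22.00, C_total=9.00, V=2.44; Q1=9.78, Q4=12.22; dissipated=19.136
Op 3: CLOSE 2-3: Q_total=21.00, C_total=6.00, V=3.50; Q2=17.50, Q3=3.50; dissipated=0.000
Op 4: GROUND 4: Q4=0; energy lost=14.938
Op 5: GROUND 3: Q3=0; energy lost=6.125
Total dissipated: 149.549 μJ

Answer: 149.55 μJ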